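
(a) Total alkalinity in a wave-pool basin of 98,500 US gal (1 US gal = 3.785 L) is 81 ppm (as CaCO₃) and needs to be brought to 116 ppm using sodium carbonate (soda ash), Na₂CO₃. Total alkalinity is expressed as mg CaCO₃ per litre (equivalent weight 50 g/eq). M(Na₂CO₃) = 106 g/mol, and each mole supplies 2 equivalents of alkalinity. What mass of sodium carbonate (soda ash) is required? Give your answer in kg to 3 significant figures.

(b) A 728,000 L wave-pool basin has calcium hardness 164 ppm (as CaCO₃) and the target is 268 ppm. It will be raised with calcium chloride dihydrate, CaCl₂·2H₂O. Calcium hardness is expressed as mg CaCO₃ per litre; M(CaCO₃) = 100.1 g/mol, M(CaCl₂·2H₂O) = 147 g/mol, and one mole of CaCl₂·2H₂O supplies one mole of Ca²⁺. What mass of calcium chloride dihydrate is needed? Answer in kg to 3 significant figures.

(a) 13.8 kg; (b) 111 kg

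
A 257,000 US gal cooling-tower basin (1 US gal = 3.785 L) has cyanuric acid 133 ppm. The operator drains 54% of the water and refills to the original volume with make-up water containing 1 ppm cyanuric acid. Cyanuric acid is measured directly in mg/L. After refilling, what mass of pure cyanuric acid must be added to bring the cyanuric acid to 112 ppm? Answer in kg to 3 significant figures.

48.9 kg

Volume: 257,000 US gal × 3.785 L/gal = 972,745 L.
After draining 54% and refilling: 133 × 0.46 + 1 × 0.54 = 61.72 ppm.
Deficit to target: 112 − 61.72 = 50.28 mg/L.
Mass: 50.28 mg/L × 972,745 L = 48,910 g cyanuric acid.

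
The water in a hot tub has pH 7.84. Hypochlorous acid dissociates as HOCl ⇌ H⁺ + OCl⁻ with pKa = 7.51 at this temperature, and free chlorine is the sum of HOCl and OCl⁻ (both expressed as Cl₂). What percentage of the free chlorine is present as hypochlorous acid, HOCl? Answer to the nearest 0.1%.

[OCl⁻]/[HOCl] = 10^(pH − pKa) = 10^(7.84 − 7.51) = 10^0.33 = 2.138.
Fraction as HOCl = 1 / (1 + 2.138) = 0.3187.

31.9%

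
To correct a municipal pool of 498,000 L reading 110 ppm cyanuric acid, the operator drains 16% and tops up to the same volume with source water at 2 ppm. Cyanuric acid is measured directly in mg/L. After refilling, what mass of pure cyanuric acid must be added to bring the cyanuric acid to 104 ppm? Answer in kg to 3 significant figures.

After draining 16% and refilling: 110 × 0.84 + 2 × 0.16 = 92.72 ppm.
Deficit to target: 104 − 92.72 = 11.28 mg/L.
Mass: 11.28 mg/L × 498,000 L = 5617 g cyanuric acid.

5.62 kg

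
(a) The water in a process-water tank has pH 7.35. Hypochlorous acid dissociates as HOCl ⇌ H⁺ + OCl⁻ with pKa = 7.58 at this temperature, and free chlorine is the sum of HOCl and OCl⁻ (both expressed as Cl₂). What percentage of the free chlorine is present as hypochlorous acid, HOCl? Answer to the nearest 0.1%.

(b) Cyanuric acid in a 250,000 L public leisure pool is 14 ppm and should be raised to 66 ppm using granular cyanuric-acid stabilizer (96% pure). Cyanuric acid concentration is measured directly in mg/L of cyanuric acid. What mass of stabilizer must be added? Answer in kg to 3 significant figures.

(a) 62.9%; (b) 13.5 kg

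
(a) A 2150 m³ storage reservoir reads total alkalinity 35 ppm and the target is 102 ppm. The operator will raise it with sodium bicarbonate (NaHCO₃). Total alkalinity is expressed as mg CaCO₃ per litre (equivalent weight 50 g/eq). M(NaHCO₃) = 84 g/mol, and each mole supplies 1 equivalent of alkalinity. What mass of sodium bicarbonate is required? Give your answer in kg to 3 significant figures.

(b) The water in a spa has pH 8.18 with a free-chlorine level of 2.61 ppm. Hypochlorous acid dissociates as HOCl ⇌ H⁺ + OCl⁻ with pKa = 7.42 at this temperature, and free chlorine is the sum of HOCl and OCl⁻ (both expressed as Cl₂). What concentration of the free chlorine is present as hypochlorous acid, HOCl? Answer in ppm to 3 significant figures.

(a) 242 kg; (b) 0.386 ppm

(a) Volume: 2150 m³ = 2,150,000 L.
(a) Alkalinity to add: (102 − 35) = 67 mg/L as CaCO₃ × 2,150,000 L = 144,000 g as CaCO₃.
(a) Equivalents: 144,000 g ÷ 50 g/eq = 2881 eq.
(a) NaHCO₃ supplies 1 eq per mole → 2881 mol.
(a) Mass: 2881 mol × 84 g/mol = 242,000 g.

(b) [OCl⁻]/[HOCl] = 10^(pH − pKa) = 10^(8.18 − 7.42) = 10^0.76 = 5.754.
(b) Fraction as HOCl = 1 / (1 + 5.754) = 0.1481.
(b) HOCl = 0.1481 × 2.61 ppm = 0.3864 ppm.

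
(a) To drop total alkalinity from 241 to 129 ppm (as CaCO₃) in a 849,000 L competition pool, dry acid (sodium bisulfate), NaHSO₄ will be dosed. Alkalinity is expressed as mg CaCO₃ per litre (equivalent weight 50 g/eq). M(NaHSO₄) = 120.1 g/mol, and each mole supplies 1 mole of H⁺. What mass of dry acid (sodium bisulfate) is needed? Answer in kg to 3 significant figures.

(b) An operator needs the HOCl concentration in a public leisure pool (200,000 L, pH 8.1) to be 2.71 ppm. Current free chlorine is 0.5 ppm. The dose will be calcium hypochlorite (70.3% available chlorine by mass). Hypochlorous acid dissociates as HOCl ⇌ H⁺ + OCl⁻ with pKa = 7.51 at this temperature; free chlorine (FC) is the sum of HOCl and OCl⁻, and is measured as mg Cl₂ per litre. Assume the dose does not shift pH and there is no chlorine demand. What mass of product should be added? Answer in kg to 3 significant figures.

(a) 228 kg; (b) 3.63 kg

(a) Alkalinity to neutralize: (241 − 129) = 112 mg/L as CaCO₃ × 849,000 L = 95,090 g as CaCO₃.
(a) Equivalents of H⁺ required: 95,090 ÷ 50 g/eq = 1902 eq = 1902 mol NaHSO₄.
(a) Mass of NaHSO₄: 1902 × 120.1 = 228,400 g.

(b) [OCl⁻]/[HOCl] = 10^(pH − pKa) = 10^(8.1 − 7.51) = 3.89; fraction as HOCl = 1/(1 + 3.89) = 0.2045.
(b) Free chlorine required for 2.71 ppm HOCl: 2.71 / 0.2045 = 13.25 ppm.
(b) FC to add: 13.25 − 0.5 = 12.75 mg/L as Cl₂.
(b) Cl₂ equivalent: 12.75 mg/L × 200,000 L = 2551 g.
(b) Product at 70.3% available Cl: 2551 / 0.703 = 3628 g.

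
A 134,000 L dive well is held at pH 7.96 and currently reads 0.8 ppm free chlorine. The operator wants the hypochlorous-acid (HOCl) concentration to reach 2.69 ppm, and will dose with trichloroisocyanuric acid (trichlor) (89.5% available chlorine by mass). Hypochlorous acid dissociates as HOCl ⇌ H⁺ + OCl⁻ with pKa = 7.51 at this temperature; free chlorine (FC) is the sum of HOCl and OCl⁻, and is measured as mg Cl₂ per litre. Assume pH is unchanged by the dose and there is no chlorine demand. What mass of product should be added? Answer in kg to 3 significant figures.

[OCl⁻]/[HOCl] = 10^(pH − pKa) = 10^(7.96 − 7.51) = 2.818; fraction as HOCl = 1/(1 + 2.818) = 0.2619.
Free chlorine required for 2.69 ppm HOCl: 2.69 / 0.2619 = 10.27 ppm.
FC to add: 10.27 − 0.8 = 9.471 mg/L as Cl₂.
Cl₂ equivalent: 9.471 mg/L × 134,000 L = 1269 g.
Product at 89.5% available Cl: 1269 / 0.895 = 1418 g.

1.42 kg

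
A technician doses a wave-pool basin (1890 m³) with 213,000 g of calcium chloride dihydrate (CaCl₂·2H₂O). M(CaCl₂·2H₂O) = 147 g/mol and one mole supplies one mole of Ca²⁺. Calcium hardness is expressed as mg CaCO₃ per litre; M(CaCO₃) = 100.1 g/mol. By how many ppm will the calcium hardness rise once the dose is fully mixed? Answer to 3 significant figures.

76.7 ppm

Volume: 1890 m³ = 1,890,000 L.
Moles of Ca²⁺: 213,000 g ÷ 147 g/mol = 1449 mol.
As CaCO₃: 1449 mol × 100.1 g/mol = 145,000 g.
Rise: 145,000 g / 1,890,000 L × 1000 = 76.74 mg/L.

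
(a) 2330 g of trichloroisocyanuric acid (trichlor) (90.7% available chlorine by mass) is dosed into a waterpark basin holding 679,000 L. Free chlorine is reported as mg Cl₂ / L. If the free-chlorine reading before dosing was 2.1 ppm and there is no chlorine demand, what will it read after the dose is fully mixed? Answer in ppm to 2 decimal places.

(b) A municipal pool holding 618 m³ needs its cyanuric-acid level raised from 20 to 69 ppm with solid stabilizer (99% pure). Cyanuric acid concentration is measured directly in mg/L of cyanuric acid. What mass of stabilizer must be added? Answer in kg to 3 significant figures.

(a) Available chlorine delivered: 2330 g × 0.907 = 2113 g as Cl₂.
(a) Concentration rise: 2113 g / 679,000 L = 3.112 mg/L = 3.11 ppm.
(a) Final FC: 2.1 + 3.11 = 5.21 ppm.

(b) Volume: 618 m³ = 618,000 L.
(b) CYA to add: (69 − 20) = 49 mg/L × 618,000 L = 30,280 g cyanuric acid.
(b) At 99% purity: 30,280 / 0.99 = 30,590 g product.

(a) 5.21 ppm; (b) 30.6 kg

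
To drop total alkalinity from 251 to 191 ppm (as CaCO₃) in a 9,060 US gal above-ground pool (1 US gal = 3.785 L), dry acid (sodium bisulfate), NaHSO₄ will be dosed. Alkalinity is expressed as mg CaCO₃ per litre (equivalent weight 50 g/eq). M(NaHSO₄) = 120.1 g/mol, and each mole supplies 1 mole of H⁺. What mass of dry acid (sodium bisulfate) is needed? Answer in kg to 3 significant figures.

Volume: 9,060 US gal × 3.785 L/gal = 34,292 L.
Alkalinity to neutralize: (251 − 191) = 60 mg/L as CaCO₃ × 34,292 L = 2058 g as CaCO₃.
Equivalents of H⁺ required: 2058 ÷ 50 g/eq = 41.15 eq = 41.15 mol NaHSO₄.
Mass of NaHSO₄: 41.15 × 120.1 = 4942 g.

4.94 kg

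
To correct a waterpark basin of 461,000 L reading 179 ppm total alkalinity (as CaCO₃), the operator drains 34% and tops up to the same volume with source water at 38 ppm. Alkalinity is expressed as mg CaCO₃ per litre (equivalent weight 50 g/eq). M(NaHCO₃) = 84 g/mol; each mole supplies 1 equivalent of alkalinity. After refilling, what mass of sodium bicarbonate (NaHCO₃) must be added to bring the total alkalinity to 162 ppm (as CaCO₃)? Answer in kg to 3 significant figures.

24.0 kg

After draining 34% and refilling: 179 × 0.66 + 38 × 0.34 = 131.06 ppm.
Deficit to target: 162 − 131.06 = 30.94 mg/L.
As CaCO₃: 30.94 mg/L × 461,000 L = 14,260 g; ÷ 50 g/eq ÷ 1 = 285.3 mol NaHCO₃.
Mass: 285.3 × 84 = 23,960 g.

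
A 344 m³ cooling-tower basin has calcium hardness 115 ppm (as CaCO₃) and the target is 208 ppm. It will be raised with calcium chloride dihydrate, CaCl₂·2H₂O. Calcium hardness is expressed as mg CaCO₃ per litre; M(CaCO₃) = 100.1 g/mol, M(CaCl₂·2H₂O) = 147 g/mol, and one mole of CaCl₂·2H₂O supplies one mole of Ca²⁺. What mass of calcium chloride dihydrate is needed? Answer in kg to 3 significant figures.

47.0 kg

Volume: 344 m³ = 344,000 L.
Hardness to add: (208 − 115) = 93 mg/L as CaCO₃ × 344,000 L = 31,990 g as CaCO₃.
Moles of Ca²⁺ (1 mol Ca²⁺ ≡ 1 mol CaCO₃): 31,990 / 100.1 g/mol = 319.6 mol.
Mass of CaCl₂·2H₂O: 319.6 × 147 = 46,980 g.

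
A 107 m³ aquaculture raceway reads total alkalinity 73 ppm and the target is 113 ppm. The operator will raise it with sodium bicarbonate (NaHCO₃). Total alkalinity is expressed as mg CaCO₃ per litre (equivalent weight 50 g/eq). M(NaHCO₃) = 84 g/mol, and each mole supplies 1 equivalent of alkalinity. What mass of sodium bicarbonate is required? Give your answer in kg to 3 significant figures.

7.19 kg

Volume: 107 m³ = 107,000 L.
Alkalinity to add: (113 − 73) = 40 mg/L as CaCO₃ × 107,000 L = 4280 g as CaCO₃.
Equivalents: 4280 g ÷ 50 g/eq = 85.6 eq.
NaHCO₃ supplies 1 eq per mole → 85.6 mol.
Mass: 85.6 mol × 84 g/mol = 7190 g.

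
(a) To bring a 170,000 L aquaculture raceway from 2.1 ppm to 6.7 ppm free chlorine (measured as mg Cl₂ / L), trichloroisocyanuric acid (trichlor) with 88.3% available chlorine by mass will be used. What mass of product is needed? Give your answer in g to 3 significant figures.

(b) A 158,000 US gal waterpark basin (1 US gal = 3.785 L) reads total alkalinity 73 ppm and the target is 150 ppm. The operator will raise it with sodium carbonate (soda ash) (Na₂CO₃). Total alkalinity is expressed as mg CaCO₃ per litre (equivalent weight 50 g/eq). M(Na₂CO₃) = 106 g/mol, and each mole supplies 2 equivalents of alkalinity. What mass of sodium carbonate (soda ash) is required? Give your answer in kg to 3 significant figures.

(a) 886 g; (b) 48.8 kg

(a) Chlorine deficit: 6.7 − 2.1 = 4.6 ppm = 4.6 mg/L as Cl₂.
(a) Cl₂ equivalent needed: 4.6 mg/L × 170,000 L = 782,000 mg = 782 g.
(a) Product at 88.3% available chlorine: 782 / 0.883 = 885.6 g.

(b) Volume: 158,000 US gal × 3.785 L/gal = 598,030 L.
(b) Alkalinity to add: (150 − 73) = 77 mg/L as CaCO₃ × 598,030 L = 46,050 g as CaCO₃.
(b) Equivalents: 46,050 g ÷ 50 g/eq = 921 eq.
(b) Each mole of Na₂CO₃ supplies 2 eq, so 921 / 2 = 460.5 mol.
(b) Mass: 460.5 mol × 106 g/mol = 48,810 g.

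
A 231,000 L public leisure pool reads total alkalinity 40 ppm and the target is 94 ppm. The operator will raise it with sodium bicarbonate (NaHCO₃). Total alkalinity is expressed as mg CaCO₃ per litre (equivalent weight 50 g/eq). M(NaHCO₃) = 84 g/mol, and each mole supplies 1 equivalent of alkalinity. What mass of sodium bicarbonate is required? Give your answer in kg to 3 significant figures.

21.0 kg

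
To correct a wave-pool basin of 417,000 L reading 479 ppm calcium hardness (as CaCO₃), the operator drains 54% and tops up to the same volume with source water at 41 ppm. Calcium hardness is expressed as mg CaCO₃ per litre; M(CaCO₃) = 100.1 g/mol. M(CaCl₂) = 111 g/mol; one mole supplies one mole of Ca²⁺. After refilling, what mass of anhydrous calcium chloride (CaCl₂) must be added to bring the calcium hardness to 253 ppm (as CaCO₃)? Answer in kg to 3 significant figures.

After draining 54% and refilling: 479 × 0.46 + 41 × 0.54 = 242.48 ppm.
Deficit to target: 253 − 242.48 = 10.52 mg/L.
As CaCO₃: 10.52 mg/L × 417,000 L = 4387 g; ÷ 100.1 = 43.82 mol Ca²⁺.
Mass: 43.82 × 111 = 4865 g.

4.86 kg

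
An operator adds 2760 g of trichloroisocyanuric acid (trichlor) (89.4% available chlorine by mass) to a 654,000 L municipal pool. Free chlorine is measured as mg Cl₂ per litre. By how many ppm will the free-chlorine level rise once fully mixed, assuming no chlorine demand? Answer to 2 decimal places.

3.77 ppm

Available chlorine delivered: 2760 g × 0.894 = 2467 g as Cl₂.
Concentration rise: 2467 g / 654,000 L = 3.773 mg/L = 3.77 ppm.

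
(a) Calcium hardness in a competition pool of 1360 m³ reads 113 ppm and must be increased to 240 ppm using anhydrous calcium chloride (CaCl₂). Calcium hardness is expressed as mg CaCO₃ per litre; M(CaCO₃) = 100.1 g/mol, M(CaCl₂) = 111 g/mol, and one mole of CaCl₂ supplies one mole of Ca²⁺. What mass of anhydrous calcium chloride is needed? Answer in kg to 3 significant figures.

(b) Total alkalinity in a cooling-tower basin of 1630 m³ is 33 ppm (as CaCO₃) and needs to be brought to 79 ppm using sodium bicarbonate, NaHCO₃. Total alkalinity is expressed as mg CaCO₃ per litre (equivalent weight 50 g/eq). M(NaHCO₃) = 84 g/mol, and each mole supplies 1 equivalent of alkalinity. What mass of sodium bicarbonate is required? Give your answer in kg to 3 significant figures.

(a) 192 kg; (b) 126 kg

(a) Volume: 1360 m³ = 1,360,000 L.
(a) Hardness to add: (240 − 113) = 127 mg/L as CaCO₃ × 1,360,000 L = 172,700 g as CaCO₃.
(a) Moles of Ca²⁺ (1 mol Ca²⁺ ≡ 1 mol CaCO₃): 172,700 / 100.1 g/mol = 1725 mol.
(a) Mass of CaCl₂: 1725 × 111 = 191,500 g.

(b) Volume: 1630 m³ = 1,630,000 L.
(b) Alkalinity to add: (79 − 33) = 46 mg/L as CaCO₃ × 1,630,000 L = 74,980 g as CaCO₃.
(b) Equivalents: 74,980 g ÷ 50 g/eq = 1500 eq.
(b) NaHCO₃ supplies 1 eq per mole → 1500 mol.
(b) Mass: 1500 mol × 84 g/mol = 126,000 g.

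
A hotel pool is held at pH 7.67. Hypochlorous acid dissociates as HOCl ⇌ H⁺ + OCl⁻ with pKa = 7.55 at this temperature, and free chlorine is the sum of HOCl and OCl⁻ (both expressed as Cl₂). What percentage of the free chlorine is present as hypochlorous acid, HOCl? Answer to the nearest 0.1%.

43.1%

[OCl⁻]/[HOCl] = 10^(pH − pKa) = 10^(7.67 − 7.55) = 10^0.12 = 1.318.
Fraction as HOCl = 1 / (1 + 1.318) = 0.4314.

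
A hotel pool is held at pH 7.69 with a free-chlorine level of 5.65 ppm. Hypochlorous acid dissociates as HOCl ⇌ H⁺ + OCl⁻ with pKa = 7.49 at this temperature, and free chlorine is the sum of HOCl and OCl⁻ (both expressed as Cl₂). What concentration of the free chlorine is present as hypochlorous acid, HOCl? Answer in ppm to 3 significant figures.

[OCl⁻]/[HOCl] = 10^(pH − pKa) = 10^(7.69 − 7.49) = 10^0.20 = 1.585.
Fraction as HOCl = 1 / (1 + 1.585) = 0.3869.
HOCl = 0.3869 × 5.65 ppm = 2.186 ppm.

2.19 ppm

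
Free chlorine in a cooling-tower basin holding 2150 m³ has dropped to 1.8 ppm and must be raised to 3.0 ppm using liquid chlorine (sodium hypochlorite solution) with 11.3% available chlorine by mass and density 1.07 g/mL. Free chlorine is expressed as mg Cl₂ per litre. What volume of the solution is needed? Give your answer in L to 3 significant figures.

21.3 L

Volume: 2150 m³ = 2,150,000 L.
Chlorine deficit: 3.0 − 1.8 = 1.2 ppm = 1.2 mg/L as Cl₂.
Cl₂ equivalent needed: 1.2 mg/L × 2,150,000 L = 2,580,000 mg = 2580 g.
Product at 11.3% available chlorine: 2580 / 0.113 = 22,830 g.
Volume at density 1.07 g/mL: 22,830 g ÷ 1.07 g/mL = 21,340 mL.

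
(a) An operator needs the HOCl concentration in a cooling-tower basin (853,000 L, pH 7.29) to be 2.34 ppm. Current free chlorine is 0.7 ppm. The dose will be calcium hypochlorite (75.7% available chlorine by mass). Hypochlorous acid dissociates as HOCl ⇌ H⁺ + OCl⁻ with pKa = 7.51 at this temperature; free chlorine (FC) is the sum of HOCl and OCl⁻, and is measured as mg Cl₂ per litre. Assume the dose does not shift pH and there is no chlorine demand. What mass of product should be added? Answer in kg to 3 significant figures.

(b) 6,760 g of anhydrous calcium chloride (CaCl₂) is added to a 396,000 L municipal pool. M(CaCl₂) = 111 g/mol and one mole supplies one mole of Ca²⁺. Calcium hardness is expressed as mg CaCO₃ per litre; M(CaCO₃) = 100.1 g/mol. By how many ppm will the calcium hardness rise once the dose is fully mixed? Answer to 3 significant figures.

(a) 3.44 kg; (b) 15.4 ppm

(a) [OCl⁻]/[HOCl] = 10^(pH − pKa) = 10^(7.29 − 7.51) = 0.6026; fraction as HOCl = 1/(1 + 0.6026) = 0.624.
(a) Free chlorine required for 2.34 ppm HOCl: 2.34 / 0.624 = 3.75 ppm.
(a) FC to add: 3.75 − 0.7 = 3.05 mg/L as Cl₂.
(a) Cl₂ equivalent: 3.05 mg/L × 853,000 L = 2602 g.
(a) Product at 75.7% available Cl: 2602 / 0.757 = 3437 g.

(b) Moles of Ca²⁺: 6,760 g ÷ 111 g/mol = 60.9 mol.
(b) As CaCO₃: 60.9 mol × 100.1 g/mol = 6096 g.
(b) Rise: 6096 g / 396,000 L × 1000 = 15.39 mg/L.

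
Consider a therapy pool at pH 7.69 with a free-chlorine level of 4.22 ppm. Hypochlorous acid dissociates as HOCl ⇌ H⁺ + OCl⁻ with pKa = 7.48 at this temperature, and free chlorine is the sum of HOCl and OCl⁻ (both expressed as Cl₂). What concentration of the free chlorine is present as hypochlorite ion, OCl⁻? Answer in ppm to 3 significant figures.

2.61 ppm

[OCl⁻]/[HOCl] = 10^(pH − pKa) = 10^(7.69 − 7.48) = 10^0.21 = 1.622.
Fraction as HOCl = 1 / (1 + 1.622) = 0.3814.
OCl⁻ = (1 − 0.3814) × 4.22 ppm = 2.61 ppm.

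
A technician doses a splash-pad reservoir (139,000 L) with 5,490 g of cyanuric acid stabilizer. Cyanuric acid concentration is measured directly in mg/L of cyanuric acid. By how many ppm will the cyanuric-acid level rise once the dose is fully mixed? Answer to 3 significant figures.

39.5 ppm

Rise: 5,490 g / 139,000 L × 1000 = 39.5 mg/L.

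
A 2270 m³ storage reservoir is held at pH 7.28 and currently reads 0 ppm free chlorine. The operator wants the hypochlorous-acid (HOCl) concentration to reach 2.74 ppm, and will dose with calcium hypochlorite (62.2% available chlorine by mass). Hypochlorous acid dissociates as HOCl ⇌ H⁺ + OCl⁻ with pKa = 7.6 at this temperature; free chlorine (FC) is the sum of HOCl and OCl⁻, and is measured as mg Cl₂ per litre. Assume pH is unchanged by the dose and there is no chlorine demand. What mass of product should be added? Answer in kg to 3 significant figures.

Volume: 2270 m³ = 2,270,000 L.
[OCl⁻]/[HOCl] = 10^(pH − pKa) = 10^(7.28 − 7.6) = 0.4786; fraction as HOCl = 1/(1 + 0.4786) = 0.6763.
Free chlorine required for 2.74 ppm HOCl: 2.74 / 0.6763 = 4.051 ppm.
FC to add: 4.051 − 0 = 4.051 mg/L as Cl₂.
Cl₂ equivalent: 4.051 mg/L × 2,270,000 L = 9197 g.
Product at 62.2% available Cl: 9197 / 0.622 = 14,790 g.

14.8 kg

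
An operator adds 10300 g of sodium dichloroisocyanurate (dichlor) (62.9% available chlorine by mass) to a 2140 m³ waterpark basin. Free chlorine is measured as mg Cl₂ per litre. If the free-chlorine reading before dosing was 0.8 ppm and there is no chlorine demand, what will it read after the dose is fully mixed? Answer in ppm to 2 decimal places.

3.83 ppm

Volume: 2140 m³ = 2,140,000 L.
Available chlorine delivered: 10,300 g × 0.629 = 6479 g as Cl₂.
Concentration rise: 6479 g / 2,140,000 L = 3.027 mg/L = 3.03 ppm.
Final FC: 0.8 + 3.03 = 3.83 ppm.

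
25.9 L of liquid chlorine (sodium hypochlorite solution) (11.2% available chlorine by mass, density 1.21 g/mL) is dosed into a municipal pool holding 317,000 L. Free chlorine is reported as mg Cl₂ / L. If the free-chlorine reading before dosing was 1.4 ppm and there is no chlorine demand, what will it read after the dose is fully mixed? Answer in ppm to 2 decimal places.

Mass of solution: 25.9 L × 1000 mL/L × 1.21 g/mL = 31,340 g.
Available chlorine delivered: 31,340 g × 0.112 = 3510 g as Cl₂.
Concentration rise: 3510 g / 317,000 L = 11.07 mg/L = 11.07 ppm.
Final FC: 1.4 + 11.07 = 12.47 ppm.

12.47 ppm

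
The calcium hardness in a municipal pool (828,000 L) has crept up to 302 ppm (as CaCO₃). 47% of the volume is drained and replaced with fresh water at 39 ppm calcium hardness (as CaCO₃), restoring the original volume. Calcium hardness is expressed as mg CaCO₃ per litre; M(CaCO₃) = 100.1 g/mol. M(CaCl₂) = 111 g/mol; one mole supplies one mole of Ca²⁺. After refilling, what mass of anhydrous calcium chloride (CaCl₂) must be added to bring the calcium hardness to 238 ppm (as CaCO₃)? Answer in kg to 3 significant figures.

After draining 47% and refilling: 302 × 0.53 + 39 × 0.47 = 178.39 ppm.
Deficit to target: 238 − 178.39 = 59.61 mg/L.
As CaCO₃: 59.61 mg/L × 828,000 L = 49,360 g; ÷ 100.1 = 493.1 mol Ca²⁺.
Mass: 493.1 × 111 = 54,730 g.

54.7 kg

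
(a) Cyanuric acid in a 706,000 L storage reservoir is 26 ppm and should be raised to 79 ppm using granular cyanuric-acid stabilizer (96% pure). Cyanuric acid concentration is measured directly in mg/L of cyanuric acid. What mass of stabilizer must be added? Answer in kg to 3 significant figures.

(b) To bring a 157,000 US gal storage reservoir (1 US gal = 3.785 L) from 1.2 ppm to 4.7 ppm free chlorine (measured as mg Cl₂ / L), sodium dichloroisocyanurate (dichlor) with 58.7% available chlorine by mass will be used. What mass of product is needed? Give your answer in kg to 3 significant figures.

(a) CYA to add: (79 − 26) = 53 mg/L × 706,000 L = 37,420 g cyanuric acid.
(a) At 96% purity: 37,420 / 0.96 = 38,980 g product.

(b) Volume: 157,000 US gal × 3.785 L/gal = 594,245 L.
(b) Chlorine deficit: 4.7 − 1.2 = 3.5 ppm = 3.5 mg/L as Cl₂.
(b) Cl₂ equivalent needed: 3.5 mg/L × 594,245 L = 2,080,000 mg = 2080 g.
(b) Product at 58.7% available chlorine: 2080 / 0.587 = 3543 g.

(a) 39.0 kg; (b) 3.54 kg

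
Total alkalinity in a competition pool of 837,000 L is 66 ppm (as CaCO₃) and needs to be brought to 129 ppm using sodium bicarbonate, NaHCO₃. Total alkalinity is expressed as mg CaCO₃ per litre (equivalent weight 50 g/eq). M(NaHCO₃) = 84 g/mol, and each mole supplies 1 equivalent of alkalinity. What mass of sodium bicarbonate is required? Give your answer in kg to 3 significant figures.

88.6 kg

Alkalinity to add: (129 − 66) = 63 mg/L as CaCO₃ × 837,000 L = 52,730 g as CaCO₃.
Equivalents: 52,730 g ÷ 50 g/eq = 1055 eq.
NaHCO₃ supplies 1 eq per mole → 1055 mol.
Mass: 1055 mol × 84 g/mol = 88,590 g.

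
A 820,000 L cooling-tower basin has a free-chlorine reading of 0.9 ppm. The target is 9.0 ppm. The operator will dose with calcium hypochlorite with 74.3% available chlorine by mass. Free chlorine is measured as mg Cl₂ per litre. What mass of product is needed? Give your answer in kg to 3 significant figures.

Chlorine deficit: 9.0 − 0.9 = 8.1 ppm = 8.1 mg/L as Cl₂.
Cl₂ equivalent needed: 8.1 mg/L × 820,000 L = 6,642,000 mg = 6642 g.
Product at 74.3% available chlorine: 6642 / 0.743 = 8939 g.

8.94 kg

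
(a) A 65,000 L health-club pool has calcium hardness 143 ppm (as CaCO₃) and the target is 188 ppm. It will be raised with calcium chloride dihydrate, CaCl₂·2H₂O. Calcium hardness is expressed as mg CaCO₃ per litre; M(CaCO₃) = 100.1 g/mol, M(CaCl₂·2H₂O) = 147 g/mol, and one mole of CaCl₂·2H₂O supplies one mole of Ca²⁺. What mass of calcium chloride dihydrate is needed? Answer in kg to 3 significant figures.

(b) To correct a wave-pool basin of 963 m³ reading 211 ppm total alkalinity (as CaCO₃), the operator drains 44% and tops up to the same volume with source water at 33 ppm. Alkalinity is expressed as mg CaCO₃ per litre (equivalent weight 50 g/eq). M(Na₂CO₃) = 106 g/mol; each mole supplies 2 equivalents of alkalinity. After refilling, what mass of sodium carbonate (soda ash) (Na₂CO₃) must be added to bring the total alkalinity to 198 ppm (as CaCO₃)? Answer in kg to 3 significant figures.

(a) 4.30 kg; (b) 66.7 kg

(a) Hardness to add: (188 − 143) = 45 mg/L as CaCO₃ × 65,000 L = 2925 g as CaCO₃.
(a) Moles of Ca²⁺ (1 mol Ca²⁺ ≡ 1 mol CaCO₃): 2925 / 100.1 g/mol = 29.22 mol.
(a) Mass of CaCl₂·2H₂O: 29.22 × 147 = 4295 g.

(b) Volume: 963 m³ = 963,000 L.
(b) After draining 44% and refilling: 211 × 0.56 + 33 × 0.44 = 132.68 ppm.
(b) Deficit to target: 198 − 132.68 = 65.32 mg/L.
(b) As CaCO₃: 65.32 mg/L × 963,000 L = 62,900 g; ÷ 50 g/eq ÷ 2 = 629 mol Na₂CO₃.
(b) Mass: 629 × 106 = 66,680 g.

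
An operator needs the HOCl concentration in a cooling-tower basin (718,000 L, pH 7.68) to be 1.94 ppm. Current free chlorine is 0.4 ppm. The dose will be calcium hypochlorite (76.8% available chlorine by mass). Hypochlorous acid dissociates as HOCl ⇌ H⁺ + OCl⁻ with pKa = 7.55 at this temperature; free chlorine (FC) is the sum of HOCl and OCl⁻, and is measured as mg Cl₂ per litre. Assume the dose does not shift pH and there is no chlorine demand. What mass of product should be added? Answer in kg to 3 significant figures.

[OCl⁻]/[HOCl] = 10^(pH − pKa) = 10^(7.68 − 7.55) = 1.349; fraction as HOCl = 1/(1 + 1.349) = 0.4257.
Free chlorine required for 1.94 ppm HOCl: 1.94 / 0.4257 = 4.557 ppm.
FC to add: 4.557 − 0.4 = 4.157 mg/L as Cl₂.
Cl₂ equivalent: 4.157 mg/L × 718,000 L = 2985 g.
Product at 76.8% available Cl: 2985 / 0.768 = 3886 g.

3.89 kg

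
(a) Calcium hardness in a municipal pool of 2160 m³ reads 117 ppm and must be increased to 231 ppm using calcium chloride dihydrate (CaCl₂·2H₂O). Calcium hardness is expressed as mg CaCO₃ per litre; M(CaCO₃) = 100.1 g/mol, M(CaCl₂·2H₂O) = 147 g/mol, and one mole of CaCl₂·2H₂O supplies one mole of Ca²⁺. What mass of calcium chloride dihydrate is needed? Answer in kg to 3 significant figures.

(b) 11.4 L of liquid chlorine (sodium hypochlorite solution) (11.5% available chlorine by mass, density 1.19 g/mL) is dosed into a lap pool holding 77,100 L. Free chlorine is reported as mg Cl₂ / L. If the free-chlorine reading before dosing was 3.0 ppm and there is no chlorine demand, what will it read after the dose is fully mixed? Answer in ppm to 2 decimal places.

(a) Volume: 2160 m³ = 2,160,000 L.
(a) Hardness to add: (231 − 117) = 114 mg/L as CaCO₃ × 2,160,000 L = 246,200 g as CaCO₃.
(a) Moles of Ca²⁺ (1 mol Ca²⁺ ≡ 1 mol CaCO₃): 246,200 / 100.1 g/mol = 2460 mol.
(a) Mass of CaCl₂·2H₂O: 2460 × 147 = 361,600 g.

(b) Mass of solution: 11.4 L × 1000 mL/L × 1.19 g/mL = 13,570 g.
(b) Available chlorine delivered: 13,570 g × 0.115 = 1560 g as Cl₂.
(b) Concentration rise: 1560 g / 77,100 L = 20.23 mg/L = 20.23 ppm.
(b) Final FC: 3.0 + 20.23 = 23.23 ppm.

(a) 362 kg; (b) 23.23 ppm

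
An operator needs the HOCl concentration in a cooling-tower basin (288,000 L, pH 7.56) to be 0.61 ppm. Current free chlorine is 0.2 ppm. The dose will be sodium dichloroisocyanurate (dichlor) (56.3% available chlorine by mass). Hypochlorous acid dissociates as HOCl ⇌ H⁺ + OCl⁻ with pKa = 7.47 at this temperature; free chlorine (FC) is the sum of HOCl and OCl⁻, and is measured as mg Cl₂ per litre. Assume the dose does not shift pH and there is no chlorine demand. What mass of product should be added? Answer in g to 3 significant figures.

[OCl⁻]/[HOCl] = 10^(pH − pKa) = 10^(7.56 − 7.47) = 1.23; fraction as HOCl = 1/(1 + 1.23) = 0.4484.
Free chlorine required for 0.61 ppm HOCl: 0.61 / 0.4484 = 1.36 ppm.
FC to add: 1.36 − 0.2 = 1.16 mg/L as Cl₂.
Cl₂ equivalent: 1.16 mg/L × 288,000 L = 334.2 g.
Product at 56.3% available Cl: 334.2 / 0.563 = 593.6 g.

594 g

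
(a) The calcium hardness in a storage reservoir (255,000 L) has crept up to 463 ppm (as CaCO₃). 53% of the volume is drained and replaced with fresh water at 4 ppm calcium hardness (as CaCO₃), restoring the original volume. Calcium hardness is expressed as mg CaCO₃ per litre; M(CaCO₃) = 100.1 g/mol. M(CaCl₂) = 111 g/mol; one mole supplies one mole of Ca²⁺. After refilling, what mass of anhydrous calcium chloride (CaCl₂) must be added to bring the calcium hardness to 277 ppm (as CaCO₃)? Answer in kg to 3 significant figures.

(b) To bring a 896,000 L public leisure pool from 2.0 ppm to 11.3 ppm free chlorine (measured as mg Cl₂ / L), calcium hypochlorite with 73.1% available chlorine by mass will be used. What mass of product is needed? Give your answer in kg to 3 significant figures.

(a) After draining 53% and refilling: 463 × 0.47 + 4 × 0.53 = 219.73 ppm.
(a) Deficit to target: 277 − 219.73 = 57.27 mg/L.
(a) As CaCO₃: 57.27 mg/L × 255,000 L = 14,600 g; ÷ 100.1 = 145.9 mol Ca²⁺.
(a) Mass: 145.9 × 111 = 16,190 g.

(b) Chlorine deficit: 11.3 − 2.0 = 9.3 ppm = 9.3 mg/L as Cl₂.
(b) Cl₂ equivalent needed: 9.3 mg/L × 896,000 L = 8,333,000 mg = 8333 g.
(b) Product at 73.1% available chlorine: 8333 / 0.731 = 11,400 g.

(a) 16.2 kg; (b) 11.4 kg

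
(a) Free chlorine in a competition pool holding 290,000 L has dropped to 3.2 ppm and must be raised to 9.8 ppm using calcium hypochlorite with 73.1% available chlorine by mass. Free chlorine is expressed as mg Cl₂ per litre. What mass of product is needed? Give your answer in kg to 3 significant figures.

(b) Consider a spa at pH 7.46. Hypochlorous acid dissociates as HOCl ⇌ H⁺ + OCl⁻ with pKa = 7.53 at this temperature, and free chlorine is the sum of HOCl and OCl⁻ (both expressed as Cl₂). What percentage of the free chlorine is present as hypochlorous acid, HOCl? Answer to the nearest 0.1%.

(a) 2.62 kg; (b) 54.0%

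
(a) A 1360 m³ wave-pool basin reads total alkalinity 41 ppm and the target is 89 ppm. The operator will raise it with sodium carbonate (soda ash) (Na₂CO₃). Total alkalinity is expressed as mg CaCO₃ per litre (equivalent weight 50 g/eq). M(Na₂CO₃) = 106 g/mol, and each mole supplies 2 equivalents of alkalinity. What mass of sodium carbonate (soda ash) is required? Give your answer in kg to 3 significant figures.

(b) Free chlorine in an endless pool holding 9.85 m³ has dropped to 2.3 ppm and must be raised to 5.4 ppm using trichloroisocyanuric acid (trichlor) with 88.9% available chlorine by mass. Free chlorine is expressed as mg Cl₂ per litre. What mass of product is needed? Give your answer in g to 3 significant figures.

(a) Volume: 1360 m³ = 1,360,000 L.
(a) Alkalinity to add: (89 − 41) = 48 mg/L as CaCO₃ × 1,360,000 L = 65,280 g as CaCO₃.
(a) Equivalents: 65,280 g ÷ 50 g/eq = 1306 eq.
(a) Each mole of Na₂CO₃ supplies 2 eq, so 1306 / 2 = 652.8 mol.
(a) Mass: 652.8 mol × 106 g/mol = 69,200 g.

(b) Volume: 9.85 m³ = 9,850 L.
(b) Chlorine deficit: 5.4 − 2.3 = 3.1 ppm = 3.1 mg/L as Cl₂.
(b) Cl₂ equivalent needed: 3.1 mg/L × 9,850 L = 30,540 mg = 30.54 g.
(b) Product at 88.9% available chlorine: 30.54 / 0.889 = 34.35 g.

(a) 69.2 kg; (b) 34.3 g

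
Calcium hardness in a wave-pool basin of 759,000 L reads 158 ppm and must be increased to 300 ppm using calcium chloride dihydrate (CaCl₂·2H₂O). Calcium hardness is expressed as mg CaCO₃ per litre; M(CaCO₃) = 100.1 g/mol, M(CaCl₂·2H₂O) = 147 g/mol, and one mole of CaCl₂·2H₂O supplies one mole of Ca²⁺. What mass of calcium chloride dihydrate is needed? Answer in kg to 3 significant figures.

158 kg

Hardness to add: (300 − 158) = 142 mg/L as CaCO₃ × 759,000 L = 107,800 g as CaCO₃.
Moles of Ca²⁺ (1 mol Ca²⁺ ≡ 1 mol CaCO₃): 107,800 / 100.1 g/mol = 1077 mol.
Mass of CaCl₂·2H₂O: 1077 × 147 = 158,300 g.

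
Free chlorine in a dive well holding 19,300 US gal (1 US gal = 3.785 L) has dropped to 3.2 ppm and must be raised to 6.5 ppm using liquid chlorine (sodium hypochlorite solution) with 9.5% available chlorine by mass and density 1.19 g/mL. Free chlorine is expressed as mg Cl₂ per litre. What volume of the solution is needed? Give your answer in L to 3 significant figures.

Volume: 19,300 US gal × 3.785 L/gal = 73,050 L.
Chlorine deficit: 6.5 − 3.2 = 3.3 ppm = 3.3 mg/L as Cl₂.
Cl₂ equivalent needed: 3.3 mg/L × 73,050 L = 241,100 mg = 241.1 g.
Product at 9.5% available chlorine: 241.1 / 0.095 = 2538 g.
Volume at density 1.19 g/mL: 2538 g ÷ 1.19 g/mL = 2132 mL.

2.13 L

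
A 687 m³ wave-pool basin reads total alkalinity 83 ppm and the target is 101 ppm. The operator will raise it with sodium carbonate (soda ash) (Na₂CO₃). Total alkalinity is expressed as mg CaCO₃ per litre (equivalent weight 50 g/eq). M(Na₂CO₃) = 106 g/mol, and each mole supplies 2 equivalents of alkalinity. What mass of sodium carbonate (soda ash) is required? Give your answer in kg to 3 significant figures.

Volume: 687 m³ = 687,000 L.
Alkalinity to add: (101 − 83) = 18 mg/L as CaCO₃ × 687,000 L = 12,370 g as CaCO₃.
Equivalents: 12,370 g ÷ 50 g/eq = 247.3 eq.
Each mole of Na₂CO₃ supplies 2 eq, so 247.3 / 2 = 123.7 mol.
Mass: 123.7 mol × 106 g/mol = 13,110 g.

13.1 kg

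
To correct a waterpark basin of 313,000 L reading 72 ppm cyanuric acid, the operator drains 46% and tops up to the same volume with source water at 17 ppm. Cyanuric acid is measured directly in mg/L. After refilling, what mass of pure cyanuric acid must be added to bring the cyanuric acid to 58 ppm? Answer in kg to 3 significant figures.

3.54 kg

After draining 46% and refilling: 72 × 0.54 + 17 × 0.46 = 46.7 ppm.
Deficit to target: 58 − 46.7 = 11.3 mg/L.
Mass: 11.3 mg/L × 313,000 L = 3537 g cyanuric acid.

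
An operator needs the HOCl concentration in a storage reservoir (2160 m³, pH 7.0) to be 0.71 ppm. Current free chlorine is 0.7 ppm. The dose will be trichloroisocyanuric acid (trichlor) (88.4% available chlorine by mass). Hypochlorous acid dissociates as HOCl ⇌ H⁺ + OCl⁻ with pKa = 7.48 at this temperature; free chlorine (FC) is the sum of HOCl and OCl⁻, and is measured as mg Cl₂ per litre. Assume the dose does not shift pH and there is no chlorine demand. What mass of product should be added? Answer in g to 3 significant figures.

599 g

Volume: 2160 m³ = 2,160,000 L.
[OCl⁻]/[HOCl] = 10^(pH − pKa) = 10^(7.0 − 7.48) = 0.3311; fraction as HOCl = 1/(1 + 0.3311) = 0.7512.
Free chlorine required for 0.71 ppm HOCl: 0.71 / 0.7512 = 0.9451 ppm.
FC to add: 0.9451 − 0.7 = 0.2451 mg/L as Cl₂.
Cl₂ equivalent: 0.2451 mg/L × 2,160,000 L = 529.4 g.
Product at 88.4% available Cl: 529.4 / 0.884 = 598.9 g.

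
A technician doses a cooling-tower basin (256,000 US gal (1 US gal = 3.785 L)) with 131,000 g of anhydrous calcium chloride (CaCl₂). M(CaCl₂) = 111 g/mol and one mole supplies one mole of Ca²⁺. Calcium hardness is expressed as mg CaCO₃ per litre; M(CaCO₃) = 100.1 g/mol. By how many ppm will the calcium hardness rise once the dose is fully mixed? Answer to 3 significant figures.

Volume: 256,000 US gal × 3.785 L/gal = 968,960 L.
Moles of Ca²⁺: 131,000 g ÷ 111 g/mol = 1180 mol.
As CaCO₃: 1180 mol × 100.1 g/mol = 118,100 g.
Rise: 118,100 g / 968,960 L × 1000 = 121.9 mg/L.

122 ppm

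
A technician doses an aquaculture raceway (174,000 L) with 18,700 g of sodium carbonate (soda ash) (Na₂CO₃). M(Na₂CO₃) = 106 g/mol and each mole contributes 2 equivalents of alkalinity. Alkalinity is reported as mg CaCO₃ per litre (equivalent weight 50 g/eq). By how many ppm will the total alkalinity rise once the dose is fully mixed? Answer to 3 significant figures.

101 ppm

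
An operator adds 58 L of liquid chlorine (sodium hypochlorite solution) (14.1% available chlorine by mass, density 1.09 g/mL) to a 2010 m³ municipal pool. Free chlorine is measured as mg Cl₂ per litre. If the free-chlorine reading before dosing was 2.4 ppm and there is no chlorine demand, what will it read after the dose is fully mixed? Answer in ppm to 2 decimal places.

Volume: 2010 m³ = 2,010,000 L.
Mass of solution: 58 L × 1000 mL/L × 1.09 g/mL = 63,220 g.
Available chlorine delivered: 63,220 g × 0.141 = 8914 g as Cl₂.
Concentration rise: 8914 g / 2,010,000 L = 4.435 mg/L = 4.43 ppm.
Final FC: 2.4 + 4.43 = 6.83 ppm.

6.83 ppm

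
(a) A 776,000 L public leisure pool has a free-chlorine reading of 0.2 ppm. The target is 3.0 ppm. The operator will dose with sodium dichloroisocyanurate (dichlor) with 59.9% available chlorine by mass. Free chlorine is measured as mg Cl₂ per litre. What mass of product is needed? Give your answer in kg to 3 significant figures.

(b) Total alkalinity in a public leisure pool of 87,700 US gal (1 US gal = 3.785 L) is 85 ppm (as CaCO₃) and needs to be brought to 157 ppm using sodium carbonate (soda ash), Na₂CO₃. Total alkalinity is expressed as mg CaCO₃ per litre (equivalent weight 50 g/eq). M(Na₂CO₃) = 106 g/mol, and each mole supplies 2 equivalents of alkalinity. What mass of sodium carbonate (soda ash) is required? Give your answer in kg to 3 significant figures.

(a) 3.63 kg; (b) 25.3 kg

(a) Chlorine deficit: 3.0 − 0.2 = 2.8 ppm = 2.8 mg/L as Cl₂.
(a) Cl₂ equivalent needed: 2.8 mg/L × 776,000 L = 2,173,000 mg = 2173 g.
(a) Product at 59.9% available chlorine: 2173 / 0.599 = 3627 g.

(b) Volume: 87,700 US gal × 3.785 L/gal = 331,944 L.
(b) Alkalinity to add: (157 − 85) = 72 mg/L as CaCO₃ × 331,944 L = 23,900 g as CaCO₃.
(b) Equivalents: 23,900 g ÷ 50 g/eq = 478 eq.
(b) Each mole of Na₂CO₃ supplies 2 eq, so 478 / 2 = 239 mol.
(b) Mass: 239 mol × 106 g/mol = 25,330 g.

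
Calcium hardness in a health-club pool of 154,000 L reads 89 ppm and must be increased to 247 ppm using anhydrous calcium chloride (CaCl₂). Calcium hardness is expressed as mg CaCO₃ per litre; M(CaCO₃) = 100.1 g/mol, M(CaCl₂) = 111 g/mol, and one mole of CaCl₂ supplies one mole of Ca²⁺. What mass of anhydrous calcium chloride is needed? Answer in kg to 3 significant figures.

Hardness to add: (247 − 89) = 158 mg/L as CaCO₃ × 154,000 L = 24,330 g as CaCO₃.
Moles of Ca²⁺ (1 mol Ca²⁺ ≡ 1 mol CaCO₃): 24,330 / 100.1 g/mol = 243.1 mol.
Mass of CaCl₂: 243.1 × 111 = 26,980 g.

27.0 kg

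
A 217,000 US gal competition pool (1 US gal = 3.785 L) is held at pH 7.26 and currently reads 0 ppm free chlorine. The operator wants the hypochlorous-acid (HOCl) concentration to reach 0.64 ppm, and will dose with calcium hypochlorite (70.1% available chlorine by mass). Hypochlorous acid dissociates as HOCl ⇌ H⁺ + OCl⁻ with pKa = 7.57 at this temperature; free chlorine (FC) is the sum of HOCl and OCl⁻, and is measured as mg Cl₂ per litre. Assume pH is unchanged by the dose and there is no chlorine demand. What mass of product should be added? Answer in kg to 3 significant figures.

1.12 kg

Volume: 217,000 US gal × 3.785 L/gal = 821,345 L.
[OCl⁻]/[HOCl] = 10^(pH − pKa) = 10^(7.26 − 7.57) = 0.4898; fraction as HOCl = 1/(1 + 0.4898) = 0.6712.
Free chlorine required for 0.64 ppm HOCl: 0.64 / 0.6712 = 0.9535 ppm.
FC to add: 0.9535 − 0 = 0.9535 mg/L as Cl₂.
Cl₂ equivalent: 0.9535 mg/L × 821,345 L = 783.1 g.
Product at 70.1% available Cl: 783.1 / 0.701 = 1117 g.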